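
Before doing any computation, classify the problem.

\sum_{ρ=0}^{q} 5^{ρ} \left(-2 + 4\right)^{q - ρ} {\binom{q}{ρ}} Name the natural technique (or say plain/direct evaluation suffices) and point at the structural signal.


Method: the binomial theorem — {\binom{q}{ρ}} weighting matched powers of 5 and (-2 + 4) is the expanded form of (5 + (-2 + 4))^q — fold it back up.


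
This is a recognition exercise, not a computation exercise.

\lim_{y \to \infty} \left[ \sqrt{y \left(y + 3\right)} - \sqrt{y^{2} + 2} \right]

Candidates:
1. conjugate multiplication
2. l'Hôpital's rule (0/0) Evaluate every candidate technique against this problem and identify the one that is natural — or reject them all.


Verdict: conjugate multiplication — divergence minus divergence hides a finite answer — expose it by pairing \sqrt{y \left(y + 3\right)} - \sqrt{y^{2} + 2} with its conjugate.
- conjugate multiplication: yes, a natural case for it.
- l'Hôpital's rule (0/0): no quotient structure at all: the clash is ∞ minus ∞, which rationalizing converts into a tractable ratio.


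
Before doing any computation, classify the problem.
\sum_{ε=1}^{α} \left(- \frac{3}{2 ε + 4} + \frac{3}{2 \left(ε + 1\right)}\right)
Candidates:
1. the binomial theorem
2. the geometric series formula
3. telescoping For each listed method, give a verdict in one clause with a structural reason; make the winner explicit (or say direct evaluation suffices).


Verdict: telescoping — each term adds \frac{3}{2 \left(ε + 1\right)} and subtracts the same expression advanced one index; that subtracted piece cancels against the next term's added copy — only the boundary terms survive.
- the binomial theorem — there is no pair of bases whose matched powers would reassemble into a single binomial power.
- the geometric series formula — no single multiplier carries one term to the next throughout the sum.
- telescoping: yes — fits the structure here.


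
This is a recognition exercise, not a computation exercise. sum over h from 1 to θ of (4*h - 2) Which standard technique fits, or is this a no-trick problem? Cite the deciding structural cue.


Best approach: no special technique — this is bookkeeping, not technique: standard formulas for sums of constant-multiple powers of h apply termwise.


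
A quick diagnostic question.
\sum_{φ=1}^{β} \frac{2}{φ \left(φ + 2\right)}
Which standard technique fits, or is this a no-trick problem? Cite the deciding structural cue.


Best approach: telescoping — \frac{2}{φ \left(φ + 2\right)} hides a difference of shifted reciprocals — decompose it and the middle of the sum vanishes.


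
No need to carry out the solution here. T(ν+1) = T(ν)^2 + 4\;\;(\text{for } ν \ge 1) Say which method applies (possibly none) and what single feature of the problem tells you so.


Technique: no special technique — the unknown enters the rule nonlinearly, not as a weighted sum — no linear method is even well-posed.


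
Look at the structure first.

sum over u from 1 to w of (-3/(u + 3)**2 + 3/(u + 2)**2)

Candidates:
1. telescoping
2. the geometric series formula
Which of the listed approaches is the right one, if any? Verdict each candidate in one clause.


Diagnosis: telescoping — spot the paired structure — each term adds 3/(u + 2)**2 and subtracts its successor value, which the next term restores: the definition of a telescoping chain.
- telescoping — a fit — the right tool for this form.
- the geometric series formula — dividing successive terms gives an index-dependent quantity, not a constant.


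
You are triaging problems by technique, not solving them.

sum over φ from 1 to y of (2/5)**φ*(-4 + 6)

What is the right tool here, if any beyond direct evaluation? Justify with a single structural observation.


Best approach: the geometric series formula — term-over-term division gives 2/5 every time — index-free ratio, geometric sum formula applies.


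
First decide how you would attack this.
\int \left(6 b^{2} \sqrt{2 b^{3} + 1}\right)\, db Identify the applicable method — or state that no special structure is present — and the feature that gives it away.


Diagnosis: u-substitution — a chain-rule shadow: 6 b^{2} alongside a function of 2 b^{3} + 1 means u = 2 b^{3} + 1 unwinds the composition in one step.


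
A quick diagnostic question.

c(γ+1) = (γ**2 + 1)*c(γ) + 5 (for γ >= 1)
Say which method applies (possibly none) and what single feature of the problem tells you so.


Diagnosis: a summation factor — an index-dependent multiplier γ**2 + 1 rules out characteristic roots; a summation factor converts it to a pure difference.


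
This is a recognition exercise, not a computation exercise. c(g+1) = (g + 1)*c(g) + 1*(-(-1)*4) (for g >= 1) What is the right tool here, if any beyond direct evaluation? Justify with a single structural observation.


Technique: a summation factor — one-term recursion with variable weight g + 1 is solved by product normalization, not by root-finding.


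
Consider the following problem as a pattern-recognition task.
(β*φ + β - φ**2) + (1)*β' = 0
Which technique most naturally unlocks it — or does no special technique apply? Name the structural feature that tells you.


Diagnosis: a linear integrating factor — linear in the unknown with genuine forcing: multiply through by the exponential of the integrated coefficient and the left side closes into one derivative.


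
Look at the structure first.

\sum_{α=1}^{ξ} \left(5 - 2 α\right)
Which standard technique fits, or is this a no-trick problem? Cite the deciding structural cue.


Technique: no special technique — the summand is a plain polynomial in α (expanding first if it arrives factored); standard power-sum formulas evaluate it term by term.


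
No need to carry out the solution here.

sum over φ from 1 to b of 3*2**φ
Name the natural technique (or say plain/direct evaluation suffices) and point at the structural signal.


Best approach: the geometric series formula — consecutive terms stand in a fixed index-free ratio — the geometric sum formula closes it.


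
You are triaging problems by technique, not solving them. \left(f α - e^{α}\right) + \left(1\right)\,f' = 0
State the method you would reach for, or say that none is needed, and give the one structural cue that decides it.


Verdict: a linear integrating factor — the unknown enters only to the first power against a nonzero forcing term — the integrating-factor template applies directly.


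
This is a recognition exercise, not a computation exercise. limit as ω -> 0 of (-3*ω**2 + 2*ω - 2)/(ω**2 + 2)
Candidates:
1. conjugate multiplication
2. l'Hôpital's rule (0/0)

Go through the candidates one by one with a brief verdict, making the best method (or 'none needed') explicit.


Technique: no special technique — nothing blocks direct substitution at 0: plug in and finish.
- conjugate multiplication: rationalization has no target — no divergent radical difference appears.
- l'Hôpital's rule (0/0): evaluation at the point is determinate, so the rule has nothing to repair.


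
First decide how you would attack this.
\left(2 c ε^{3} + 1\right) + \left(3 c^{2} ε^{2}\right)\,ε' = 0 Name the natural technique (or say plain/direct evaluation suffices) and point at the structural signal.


Verdict: the exact-equation method — this form is already the differential of something: the matching mixed partials of 2 c ε^{3} + 1 and 3 c^{2} ε^{2} prove it.


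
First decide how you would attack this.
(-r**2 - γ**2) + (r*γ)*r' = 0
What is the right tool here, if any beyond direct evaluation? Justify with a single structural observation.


Verdict: the homogeneous substitution — scaling γ and r together leaves the slope fixed — it depends only on r/γ, so substitute the ratio. This doubles as a Bernoulli equation in the unknown as written; the homogeneous route needs no setup at all.


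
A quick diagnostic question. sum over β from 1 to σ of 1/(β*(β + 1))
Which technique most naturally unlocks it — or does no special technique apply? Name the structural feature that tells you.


Technique: telescoping — the summand 1/(β*(β + 1)) decomposes into fractions whose poles differ by an integer shift — the series collapses.


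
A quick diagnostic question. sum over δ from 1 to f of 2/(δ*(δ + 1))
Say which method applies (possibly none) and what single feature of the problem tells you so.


Method: telescoping — integer-spaced poles in 2/(δ*(δ + 1)) are the telescoping signature in disguise.


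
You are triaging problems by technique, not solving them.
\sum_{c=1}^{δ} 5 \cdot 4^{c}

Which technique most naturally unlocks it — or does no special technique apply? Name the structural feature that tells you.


Technique: the geometric series formula — each summand is the previous one scaled by 4; that constant multiplier is itself the geometric structure.


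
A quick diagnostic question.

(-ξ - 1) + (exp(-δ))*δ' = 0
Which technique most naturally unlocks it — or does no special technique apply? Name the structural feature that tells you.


Diagnosis: separation of variables — solved for the derivative, the right side splits multiplicatively into a function of each variable alone — divide and integrate each side. The cross-partial test also passes here (vacuously, each side single-variable); the potential-function route would work, separation is simply more immediate.


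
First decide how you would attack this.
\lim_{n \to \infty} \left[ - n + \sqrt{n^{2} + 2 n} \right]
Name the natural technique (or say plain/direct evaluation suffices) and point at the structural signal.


Technique: conjugate multiplication — the difference \sqrt{n^{2} + 2 n} - n is an ∞ − ∞ stalemate; its conjugate partner breaks the tie.


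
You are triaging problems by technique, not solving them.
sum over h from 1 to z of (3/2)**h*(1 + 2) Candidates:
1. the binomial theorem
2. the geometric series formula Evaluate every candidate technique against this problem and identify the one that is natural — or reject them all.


Best approach: the geometric series formula — each term is 3/2 times the previous one, so the geometric-series formula applies directly.
- the binomial theorem: no binomial coefficients pair with matched powers.
- the geometric series formula: applicable, and directly so.


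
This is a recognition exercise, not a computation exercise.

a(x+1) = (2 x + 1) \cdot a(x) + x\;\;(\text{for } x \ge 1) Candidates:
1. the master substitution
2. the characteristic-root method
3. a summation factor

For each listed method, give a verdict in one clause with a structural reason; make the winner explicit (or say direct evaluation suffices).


Method: a summation factor — rescale the sequence by the product of the weights 2 x + 1 so far — the recurrence collapses to a plain running sum.
- the master substitution — this is shift-type recursion, outside the divide-and-conquer template.
- the characteristic-root method: the coefficients change with the index, which the root method cannot absorb.
- a summation factor: applies; the problem has the shape this method handles.


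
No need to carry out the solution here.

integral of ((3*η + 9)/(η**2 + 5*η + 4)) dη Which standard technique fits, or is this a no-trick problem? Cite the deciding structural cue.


Technique: partial fractions — η**2 + 5*η + 4 splits into linear pieces, so the quotient is a sum of simple fractions — decompose before integrating.


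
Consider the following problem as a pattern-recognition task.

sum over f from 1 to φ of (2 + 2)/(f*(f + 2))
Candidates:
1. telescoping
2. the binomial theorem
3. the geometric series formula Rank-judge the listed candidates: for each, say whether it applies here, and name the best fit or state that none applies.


Technique: telescoping — one partial-fraction pass turns (2 + 2)/(f*(f + 2)) into a shifted difference, and shifted differences telescope.
- telescoping: yes — fits the structure here.
- the binomial theorem: there is no sum-raised-to-a-power identity hiding in these terms.
- the geometric series formula: dividing successive terms gives an index-dependent quantity, not a constant.


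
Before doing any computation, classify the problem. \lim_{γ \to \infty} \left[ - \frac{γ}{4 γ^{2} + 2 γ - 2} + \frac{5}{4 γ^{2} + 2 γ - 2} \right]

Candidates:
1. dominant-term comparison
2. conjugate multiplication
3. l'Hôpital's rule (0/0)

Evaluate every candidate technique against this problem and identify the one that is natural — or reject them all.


Best approach: dominant-term comparison — as γ grows, only the highest-degree terms matter — compare leading terms and read the limit off.
- dominant-term comparison — applies; the problem has the shape this method handles.
- conjugate multiplication — the conjugate move applies to radical differences, which this is not.
- l'Hôpital's rule (0/0) — no 0/0 form appears: written as one quotient, top and bottom both grow without bound, and the ratio is decided by their leading terms.


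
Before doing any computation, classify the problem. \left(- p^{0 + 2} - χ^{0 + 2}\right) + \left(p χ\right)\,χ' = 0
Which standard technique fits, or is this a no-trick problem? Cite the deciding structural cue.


Method: the homogeneous substitution — the slope's numerator and denominator share total degree; set v = χ/p and the equation drops to separable form. A Bernoulli substitution is a fair alternative on this equation directly; the homogeneous reading takes it as given.


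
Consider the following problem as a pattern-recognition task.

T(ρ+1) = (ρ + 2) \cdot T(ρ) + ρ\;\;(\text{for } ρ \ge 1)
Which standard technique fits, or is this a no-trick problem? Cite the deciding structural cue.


Verdict: a summation factor — the coefficient ρ + 2 drifts with the index, so no fixed root exists; normalizing by the cumulative product telescopes it.


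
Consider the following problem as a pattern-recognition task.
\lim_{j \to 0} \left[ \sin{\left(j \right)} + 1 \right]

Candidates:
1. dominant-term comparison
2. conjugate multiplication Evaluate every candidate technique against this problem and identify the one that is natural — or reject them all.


Diagnosis: no special technique — nothing blocks direct substitution at 0: plug in and finish.
- dominant-term comparison: this is not a rational comparison of growth rates at infinity.
- conjugate multiplication: the conjugate move applies to radical differences, which this is not.


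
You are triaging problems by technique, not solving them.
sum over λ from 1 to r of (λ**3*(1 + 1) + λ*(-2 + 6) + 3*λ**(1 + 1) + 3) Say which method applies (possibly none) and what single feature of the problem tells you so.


Best approach: no special technique — constant-multiple powers of λ with no cancellation partners and no common ratio — use the standard power-sum formulas.


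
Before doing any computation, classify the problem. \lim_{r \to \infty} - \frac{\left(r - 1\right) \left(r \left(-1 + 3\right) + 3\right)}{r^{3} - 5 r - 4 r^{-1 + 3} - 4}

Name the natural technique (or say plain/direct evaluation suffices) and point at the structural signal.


Verdict: dominant-term comparison — at large r only the top-degree terms survive; compare the leading terms and the limit falls out. Differentiating the expression as a single quotient would eventually settle it as well; matching dominant growth settles it immediately.


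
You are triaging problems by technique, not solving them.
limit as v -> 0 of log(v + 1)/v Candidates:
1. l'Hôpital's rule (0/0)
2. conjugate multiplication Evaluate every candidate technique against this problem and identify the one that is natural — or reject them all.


Diagnosis: l'Hôpital's rule (0/0) — the 0/0 form at 0 is the signature situation for l'Hôpital's rule. A local series expansion at the point resolves it as well; the rule is the packaged version of that step.
- l'Hôpital's rule (0/0): applicable, and directly so.
- conjugate multiplication — rationalization has no target — no divergent radical difference appears.


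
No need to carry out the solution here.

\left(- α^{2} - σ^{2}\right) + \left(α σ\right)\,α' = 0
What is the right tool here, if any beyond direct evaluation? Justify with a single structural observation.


Verdict: the homogeneous substitution — scaling σ and α together leaves the slope fixed — it depends only on α/σ, so substitute the ratio. Rearranged, this also fits the Bernoulli template directly; the homogeneous substitution reads the structure without the rearrangement.


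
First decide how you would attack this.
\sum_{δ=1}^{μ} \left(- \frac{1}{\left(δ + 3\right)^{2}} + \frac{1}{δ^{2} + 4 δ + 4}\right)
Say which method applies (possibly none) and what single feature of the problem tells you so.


Best approach: telescoping — difference-of-shifts structure (each term adds \frac{1}{δ^{2} + 4 δ + 4}, then subtracts its one-index-advanced value, which the following term adds back) leaves only the first and last pieces standing.


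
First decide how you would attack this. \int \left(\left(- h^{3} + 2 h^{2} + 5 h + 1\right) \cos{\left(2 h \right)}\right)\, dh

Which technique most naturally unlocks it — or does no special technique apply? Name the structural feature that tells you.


Best approach: integration by parts — a polynomial - h^{3} + 2 h^{2} + 5 h + 1 against the kernel \cos{\left(2 h \right)} is the signature bounded-ladder case for integration by parts.


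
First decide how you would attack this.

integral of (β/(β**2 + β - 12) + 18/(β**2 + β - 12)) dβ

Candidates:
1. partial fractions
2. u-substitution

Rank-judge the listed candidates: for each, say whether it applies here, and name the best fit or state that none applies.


Technique: partial fractions — the bottom factors while the top stays lower-degree — split into simple fractions and integrate piece by piece.
- partial fractions — applies; the problem has the shape this method handles.
- u-substitution: no subexpression of the integrand pairs with its own derivative as a factor — individual terms may offer their own substitutions, but any change of variable covering the whole integral would have to be constructed from outside the expression.


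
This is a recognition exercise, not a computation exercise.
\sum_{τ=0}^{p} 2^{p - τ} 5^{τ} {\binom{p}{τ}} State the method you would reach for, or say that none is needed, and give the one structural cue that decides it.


Verdict: the binomial theorem — the binomial coefficients weight matched powers of 5 and 2, which is exactly the expansion of a binomial power.


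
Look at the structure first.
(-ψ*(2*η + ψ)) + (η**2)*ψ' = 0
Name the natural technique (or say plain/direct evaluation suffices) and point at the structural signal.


Method: the homogeneous substitution — solved for the derivative, the right side is unchanged under scaling η and ψ together — it depends only on the ratio ψ/η, so substitute a single ratio variable. A Bernoulli substitution is a fair alternative on this equation directly; the homogeneous reading takes it as given.


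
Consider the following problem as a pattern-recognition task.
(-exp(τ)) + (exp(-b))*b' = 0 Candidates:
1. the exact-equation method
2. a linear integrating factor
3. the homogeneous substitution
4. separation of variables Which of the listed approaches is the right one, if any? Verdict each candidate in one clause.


Method: separation of variables — one side of the product carries the independent variable, the other the unknown — the textbook separation shape.
- the exact-equation method: any potential here is of the trivial single-variable kind; the exact method earns its name only with genuine cross terms.
- a linear integrating factor — the unknown enters nonlinearly (through a power, a denominator, or a transcendental function), which the linear integrating-factor recipe cannot absorb as-is — any repair would come from a preliminary substitution, not the factor.
- the homogeneous substitution — rescaling both variables together changes the slope, so no ratio substitution collapses it.
- separation of variables: yes — fits the structure here.


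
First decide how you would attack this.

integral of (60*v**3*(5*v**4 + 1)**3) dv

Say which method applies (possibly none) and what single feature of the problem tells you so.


Diagnosis: u-substitution — differentiating the inner expression 5*v**4 + 1 produces the factor 60*v**3 up to a constant multiple, so substituting u = 5*v**4 + 1 reduces everything to a one-variable integral in u. Brute-force expansion works too — the substitution sees the structure instead of grinding through terms.


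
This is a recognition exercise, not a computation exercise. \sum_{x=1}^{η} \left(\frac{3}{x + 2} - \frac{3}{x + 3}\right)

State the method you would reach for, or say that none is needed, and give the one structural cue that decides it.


Diagnosis: telescoping — each term adds \frac{3}{x + 2} and subtracts the same expression advanced one index; that subtracted piece cancels against the next term's added copy — only the boundary terms survive.


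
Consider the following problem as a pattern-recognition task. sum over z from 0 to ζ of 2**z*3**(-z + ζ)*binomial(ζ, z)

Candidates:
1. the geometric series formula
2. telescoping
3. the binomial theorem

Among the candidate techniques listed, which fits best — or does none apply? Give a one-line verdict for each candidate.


Method: the binomial theorem — binomial coefficients against complementary powers of 2 and 3: recognize the binomial expansion and resum.
- the geometric series formula — the term-to-term ratio drifts with the index — the one thing the geometric formula cannot absorb.
- telescoping: writing out consecutive terms as given produces no pairwise cancellation.
- the binomial theorem: yes — fits the structure here.


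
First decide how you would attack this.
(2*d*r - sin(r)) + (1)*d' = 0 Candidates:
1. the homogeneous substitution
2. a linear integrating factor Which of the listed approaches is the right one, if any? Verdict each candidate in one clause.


Verdict: a linear integrating factor — linear in the unknown with genuine forcing: multiply through by the exponential of the integrated coefficient and the left side closes into one derivative.
- the homogeneous substitution — the slope is not a function of the ratio of the variables alone.
- a linear integrating factor — applicable, and directly so.


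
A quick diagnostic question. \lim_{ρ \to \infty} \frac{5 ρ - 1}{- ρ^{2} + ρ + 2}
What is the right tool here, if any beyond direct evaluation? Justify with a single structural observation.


Method: dominant-term comparison — at large ρ only the top-degree terms survive; compare the leading terms and the limit falls out. As a single quotient, the ∞/∞ shape would yield to repeated differentiation as well — the growth comparison gets there in one look.


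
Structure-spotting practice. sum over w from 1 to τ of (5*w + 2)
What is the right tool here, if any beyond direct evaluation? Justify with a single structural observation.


Best approach: no special technique — this is bookkeeping, not technique: standard formulas for sums of constant-multiple powers of w apply termwise.


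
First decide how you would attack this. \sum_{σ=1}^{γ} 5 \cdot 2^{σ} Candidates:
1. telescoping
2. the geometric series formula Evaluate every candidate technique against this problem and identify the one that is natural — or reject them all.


Method: the geometric series formula — the ratio of consecutive terms is the constant 2, independent of the index — a geometric sum.
- telescoping — computed from the summand as displayed, the partial sums build up without the pairwise collapse telescoping exploits.
- the geometric series formula — yes, a natural case for it.


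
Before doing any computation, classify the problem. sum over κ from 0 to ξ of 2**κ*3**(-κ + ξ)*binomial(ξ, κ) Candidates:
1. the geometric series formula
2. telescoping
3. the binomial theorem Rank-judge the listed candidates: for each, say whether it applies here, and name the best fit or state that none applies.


Method: the binomial theorem — binomial coefficients against complementary powers of 2 and 3: recognize the binomial expansion and resum.
- the geometric series formula: dividing successive terms gives an index-dependent quantity, not a constant.
- telescoping — the terms as presented offer no neighboring cancellation — a telescoping rewrite may exist, but the displayed structure does not hand one over.
- the binomial theorem: applies; the problem has the shape this method handles.


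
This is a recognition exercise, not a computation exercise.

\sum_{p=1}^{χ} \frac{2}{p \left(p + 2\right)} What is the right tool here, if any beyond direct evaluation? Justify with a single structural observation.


Technique: telescoping — after splitting \frac{2}{p \left(p + 2\right)} into partial fractions, the pieces are shifted copies of one function and cancel telescopically.


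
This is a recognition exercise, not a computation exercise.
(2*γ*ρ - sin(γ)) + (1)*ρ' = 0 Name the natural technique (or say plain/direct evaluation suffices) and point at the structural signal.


Verdict: a linear integrating factor — ρ enters only linearly with coefficient 2*γ; multiply by exp of the integral of 2*γ and the left side becomes one derivative.


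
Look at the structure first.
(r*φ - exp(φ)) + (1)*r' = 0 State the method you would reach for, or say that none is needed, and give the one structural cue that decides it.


Diagnosis: a linear integrating factor — linear in the unknown with genuine forcing: multiply through by the exponential of the integrated coefficient and the left side closes into one derivative.


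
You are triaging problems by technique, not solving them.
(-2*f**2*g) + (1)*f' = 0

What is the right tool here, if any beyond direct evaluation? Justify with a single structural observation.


Best approach: separation of variables — the derivative equals a pure function of g (namely 2*g) times a pure function of f (namely f**2); divide and integrate each side.


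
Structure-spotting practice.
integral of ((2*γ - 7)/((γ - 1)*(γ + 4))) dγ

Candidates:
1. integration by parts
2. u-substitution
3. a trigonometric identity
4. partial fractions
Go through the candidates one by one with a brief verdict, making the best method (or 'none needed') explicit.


Verdict: partial fractions — the bottom factors while the top stays lower-degree — split into simple fractions and integrate piece by piece.
- integration by parts — the nonconstant-polynomial-times-standard-kernel pattern (an exp, sine, cosine, or logarithm partner) is absent.
- u-substitution — no subexpression of the integrand pairs with its own derivative as a factor — individual terms may offer their own substitutions, but any change of variable covering the whole integral would have to be constructed from outside the expression.
- a trigonometric identity — no sine or cosine appears, so there is nothing for a trigonometric identity to act on.
- partial fractions — yes, a natural case for it.


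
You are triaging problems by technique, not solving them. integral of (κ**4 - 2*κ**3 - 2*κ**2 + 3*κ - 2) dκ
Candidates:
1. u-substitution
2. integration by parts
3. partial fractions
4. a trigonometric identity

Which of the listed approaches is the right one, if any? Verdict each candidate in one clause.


Verdict: no special technique — the integrand is a sum of constant multiples of powers of κ — integrate term by term.
- u-substitution — no substitution does more than relabel what direct integration already handles.
- integration by parts: splitting off a factor buys nothing — the integrand integrates directly without parts.
- partial fractions: the expression is not a ratio of polynomials that decomposes further.
- a trigonometric identity: with no trigonometric functions present, identity rewriting has no target.


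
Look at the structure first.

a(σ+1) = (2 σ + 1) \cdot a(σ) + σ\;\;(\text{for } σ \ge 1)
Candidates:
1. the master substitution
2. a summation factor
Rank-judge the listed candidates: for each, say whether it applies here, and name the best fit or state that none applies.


Best approach: a summation factor — it is first-order linear but the coefficient 2 σ + 1 depends on the index, so multiply through by a summation factor to telescope it.
- the master substitution: with no divided-index recursive call, reindexing by powers of a base buys nothing.
- a summation factor: a fit — the right tool for this form.


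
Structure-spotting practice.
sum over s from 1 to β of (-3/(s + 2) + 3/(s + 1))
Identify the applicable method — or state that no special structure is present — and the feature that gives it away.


Verdict: telescoping — this sum is a zipper: each term contributes 3/(s + 1) and removes the next index's value, which the following term puts back, closing term by term.


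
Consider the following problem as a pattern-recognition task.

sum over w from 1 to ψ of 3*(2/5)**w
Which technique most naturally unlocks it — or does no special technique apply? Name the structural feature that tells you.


Diagnosis: the geometric series formula — each term is 2/5 times the previous one, so the geometric-series formula applies directly.


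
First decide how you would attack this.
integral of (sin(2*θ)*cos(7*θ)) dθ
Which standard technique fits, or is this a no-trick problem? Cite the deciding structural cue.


Method: a trigonometric identity — cross-frequency products like sin(2*θ)*cos(7*θ) are the textbook product-to-sum case — the identity converts them to directly integrable sinusoids.


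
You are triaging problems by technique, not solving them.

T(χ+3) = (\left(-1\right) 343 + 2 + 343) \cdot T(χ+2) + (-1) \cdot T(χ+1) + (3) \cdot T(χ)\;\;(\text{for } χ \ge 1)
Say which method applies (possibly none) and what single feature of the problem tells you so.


Technique: the characteristic-root method — this is the constant-coefficient homogeneous case — the whole solution in χ reduces to a polynomial's roots.


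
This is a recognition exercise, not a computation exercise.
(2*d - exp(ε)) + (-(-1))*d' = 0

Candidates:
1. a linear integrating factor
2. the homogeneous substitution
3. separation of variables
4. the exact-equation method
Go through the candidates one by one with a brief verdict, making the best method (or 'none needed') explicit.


Diagnosis: a linear integrating factor — first power of d, nonzero forcing: the integrating-factor recipe applies verbatim with p = 2.
- a linear integrating factor — applicable, and directly so.
- the homogeneous substitution: rescaling both variables together changes the slope, so no ratio substitution collapses it.
- separation of variables — the two dependences do not factor apart.
- the exact-equation method: the mixed-partials test fails on this split — it is not an exact differential as presented.


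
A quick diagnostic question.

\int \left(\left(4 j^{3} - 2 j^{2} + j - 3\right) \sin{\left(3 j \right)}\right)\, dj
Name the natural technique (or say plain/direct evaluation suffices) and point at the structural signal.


Best approach: integration by parts — 4 j^{3} - 2 j^{2} + j - 3 dies after finitely many derivatives while \sin{\left(3 j \right)} cycles under integration — the tabular/parts setup.


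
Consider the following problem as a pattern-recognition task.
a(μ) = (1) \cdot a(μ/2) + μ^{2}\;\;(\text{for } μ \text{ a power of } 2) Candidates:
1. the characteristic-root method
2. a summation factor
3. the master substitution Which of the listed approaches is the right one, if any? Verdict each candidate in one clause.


Diagnosis: the master substitution — the argument shrinks by the factor 2, so measure the index on a logarithmic scale and the recursion becomes a shift.
- the characteristic-root method: a divided-index call is not the fixed-shift linear shape that characteristic roots solve.
- a summation factor — a divided-index call is outside the fixed-shift first-order family a summation factor normalizes.
- the master substitution — yes — fits the structure here.


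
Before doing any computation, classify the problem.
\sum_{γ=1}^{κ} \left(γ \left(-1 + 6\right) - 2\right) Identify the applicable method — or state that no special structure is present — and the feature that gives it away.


Verdict: no special technique — no cancellation, no constant ratio, no binomial weights — just polynomial terms summed directly.


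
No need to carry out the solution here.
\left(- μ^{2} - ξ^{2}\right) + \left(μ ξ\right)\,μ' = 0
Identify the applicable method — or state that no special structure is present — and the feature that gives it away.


Method: the homogeneous substitution — the slope's numerator and denominator share total degree; set v = μ/ξ and the equation drops to separable form. This doubles as a Bernoulli equation in the unknown as written; the homogeneous route needs no setup at all.


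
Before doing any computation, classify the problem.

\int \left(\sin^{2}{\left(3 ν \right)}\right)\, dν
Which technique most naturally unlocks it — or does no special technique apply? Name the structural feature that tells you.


Method: a trigonometric identity — the even exponent on \sin^{2}{\left(3 ν \right)} signals one move: rewrite via cos of the doubled angle.


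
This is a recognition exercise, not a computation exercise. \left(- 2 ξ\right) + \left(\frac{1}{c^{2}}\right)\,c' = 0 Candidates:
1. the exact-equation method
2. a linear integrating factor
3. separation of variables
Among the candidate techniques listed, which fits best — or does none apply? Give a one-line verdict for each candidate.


Method: separation of variables — one side of the product carries the independent variable, the other the unknown — the textbook separation shape.
- the exact-equation method: with no real cross-dependence between the variables, the exact-equation machinery is a detour rather than the natural reading.
- a linear integrating factor: a nonlinear term in the unknown puts this outside the integrating-factor template.
- separation of variables — a fit — the right tool for this form.


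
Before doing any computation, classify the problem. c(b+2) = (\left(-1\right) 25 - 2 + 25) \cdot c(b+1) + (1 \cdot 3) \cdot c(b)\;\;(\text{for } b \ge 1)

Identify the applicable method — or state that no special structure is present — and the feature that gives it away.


Diagnosis: the characteristic-root method — linear, homogeneous, constant coefficients: solutions of the form r^b exist — find the roots of the characteristic polynomial.


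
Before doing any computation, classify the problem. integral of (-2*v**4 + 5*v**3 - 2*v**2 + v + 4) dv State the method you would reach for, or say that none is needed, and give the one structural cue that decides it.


Diagnosis: no special technique — nothing composite, nothing rational, nothing trigonometric — each constant-multiple power of v integrates by the power rule alone.


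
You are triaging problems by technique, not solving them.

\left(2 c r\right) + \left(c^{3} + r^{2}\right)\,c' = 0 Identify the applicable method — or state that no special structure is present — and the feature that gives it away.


Technique: the exact-equation method — 2 c r and c^{3} + r^{2} pass the exactness check on the nose, so no integrating factor in r or c is needed at all.


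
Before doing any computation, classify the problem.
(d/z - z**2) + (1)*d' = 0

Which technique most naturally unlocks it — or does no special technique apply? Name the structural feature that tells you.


Verdict: a linear integrating factor — the unknown enters only to the first power against a nonzero forcing term — the integrating-factor template applies directly.


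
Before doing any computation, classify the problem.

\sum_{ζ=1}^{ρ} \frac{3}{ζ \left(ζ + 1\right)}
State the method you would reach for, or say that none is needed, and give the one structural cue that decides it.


Technique: telescoping — \frac{3}{ζ \left(ζ + 1\right)} is a collapsed telescope: expand it into simple fractions to see the cancellation.


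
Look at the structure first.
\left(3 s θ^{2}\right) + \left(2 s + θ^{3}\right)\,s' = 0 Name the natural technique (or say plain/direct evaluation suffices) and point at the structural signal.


Method: the exact-equation method — 3 s θ^{2} and 2 s + θ^{3} pass the exactness check on the nose, so no integrating factor in θ or s is needed at all.


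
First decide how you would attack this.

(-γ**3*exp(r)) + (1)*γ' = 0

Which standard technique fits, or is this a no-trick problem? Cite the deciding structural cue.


Technique: separation of variables — separating collects all γ-dependence with the derivative and leaves all r-dependence opposite: variables separate.


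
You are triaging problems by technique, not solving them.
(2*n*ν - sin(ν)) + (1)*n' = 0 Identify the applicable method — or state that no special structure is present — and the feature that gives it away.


Diagnosis: a linear integrating factor — linear in the unknown with genuine forcing: multiply through by the exponential of the integrated coefficient and the left side closes into one derivative.


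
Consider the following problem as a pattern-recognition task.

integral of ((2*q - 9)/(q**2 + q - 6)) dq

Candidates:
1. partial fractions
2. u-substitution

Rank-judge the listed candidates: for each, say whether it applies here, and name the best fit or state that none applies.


Best approach: partial fractions — a proper rational integrand over the factorable q**2 + q - 6: partial fractions reduce it to elementary pieces.
- partial fractions — applies; the problem has the shape this method handles.
- u-substitution — no subexpression of the integrand pairs with its own derivative as a factor — individual terms may offer their own substitutions, but any change of variable covering the whole integral would have to be constructed from outside the expression.


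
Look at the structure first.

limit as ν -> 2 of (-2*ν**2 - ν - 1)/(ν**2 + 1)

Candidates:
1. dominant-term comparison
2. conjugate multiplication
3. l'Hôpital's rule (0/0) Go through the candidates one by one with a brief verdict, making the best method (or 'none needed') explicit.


Technique: no special technique — the expression is continuous at the evaluation point — substitute directly; no indeterminate form appears.
- dominant-term comparison: this limit is not decided by comparing leading-term growth at infinity.
- conjugate multiplication: no difference of divergent radicals appears, so rationalizing has nothing to cancel.
- l'Hôpital's rule (0/0) — substituting the point gives a finite value outright — there is no indeterminate clash to repair.


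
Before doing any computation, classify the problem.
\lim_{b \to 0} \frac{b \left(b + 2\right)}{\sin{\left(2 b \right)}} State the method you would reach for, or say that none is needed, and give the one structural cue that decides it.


Method: l'Hôpital's rule (0/0) — substituting 0 gives 0 over 0; differentiate top and bottom once and re-evaluate. Expanding numerator and denominator to first order gives the same value — the rule automates exactly that.


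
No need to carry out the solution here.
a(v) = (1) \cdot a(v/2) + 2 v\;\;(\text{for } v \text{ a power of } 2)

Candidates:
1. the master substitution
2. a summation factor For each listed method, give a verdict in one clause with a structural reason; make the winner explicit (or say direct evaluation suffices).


Method: the master substitution — the argument shrinks by the factor 2, so measure the index on a logarithmic scale and the recursion becomes a shift.
- the master substitution — yes — fits the structure here.
- a summation factor — a divided-index call is outside the fixed-shift first-order family a summation factor normalizes.
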